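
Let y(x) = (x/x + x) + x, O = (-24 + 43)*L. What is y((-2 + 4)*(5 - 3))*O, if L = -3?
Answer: -513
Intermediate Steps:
O = -57 (O = (-24 + 43)*(-3) = 19*(-3) = -57)
y(x) = 1 + 2*x (y(x) = (1 + x) + x = 1 + 2*x)
y((-2 + 4)*(5 - 3))*O = (1 + 2*((-2 + 4)*(5 - 3)))*(-57) = (1 + 2*(2*2))*(-57) = (1 + 2*4)*(-57) = (1 + 8)*(-57) = 9*(-57) = -513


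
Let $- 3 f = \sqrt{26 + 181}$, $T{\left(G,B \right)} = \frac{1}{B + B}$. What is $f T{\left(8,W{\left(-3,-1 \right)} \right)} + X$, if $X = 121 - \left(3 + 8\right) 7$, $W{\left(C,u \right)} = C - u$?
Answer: $44 + \frac{\sqrt{23}}{4} \approx 45.199$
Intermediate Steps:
$T{\left(G,B \right)} = \frac{1}{2 B}$
$X = 44$ ($X = 121 - 11 \cdot 7 = 121 - 77 = 44$)
$f = - \sqrt{23}$ ($f = - \frac{\sqrt{26 + 181}}{3} = - \frac{\sqrt{207}}{3} = - \frac{3 \sqrt{23}}{3} = - \sqrt{23} \approx -4.7958$)
$f T{\left(8,W{\left(-3,-1 \right)} \right)} + X = - \sqrt{23} \frac{1}{2 \left(-3 - -1\right)} + 44 = - \sqrt{23} \frac{1}{2 \left(-3 + 1\right)} + 44 = - \sqrt{23} \frac{1}{2 \left(-2\right)} + 44 = - \sqrt{23} \cdot \frac{1}{2} \left(- \frac{1}{2}\right) + 44 = - \sqrt{23} \left(- \frac{1}{4}\right) + 44 = \frac{\sqrt{23}}{4} + 44 = 44 + \frac{\sqrt{23}}{4}$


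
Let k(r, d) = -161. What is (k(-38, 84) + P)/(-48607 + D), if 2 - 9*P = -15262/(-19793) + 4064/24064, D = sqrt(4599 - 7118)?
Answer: 149651404689527/45213906579106176 + 3078803561*I*sqrt(2519)/45213906579106176 ≈ 0.0033099 + 3.4176e-6*I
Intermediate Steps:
D = I*sqrt(2519) (D = sqrt(-2519) = I*sqrt(2519) ≈ 50.19*I)
P = 15777937/133959024 (P = 2/9 - (-15262/(-19793) + 4064/24064)/9 = 2/9 - (-15262*(-1/19793) + 4064*(1/24064))/9 = 2/9 - (15262/19793 + 127/752)/9 = 2/9 - 1/9*13990735/14884336 = 2/9 - 13990735/133959024 = 15777937/133959024 ≈ 0.11778)
(k(-38, 84) + P)/(-48607 + D) = (-161 + 15777937/133959024)/(-48607 + I*sqrt(2519)) = -21551624927/(133959024*(-48607 + I*sqrt(2519)))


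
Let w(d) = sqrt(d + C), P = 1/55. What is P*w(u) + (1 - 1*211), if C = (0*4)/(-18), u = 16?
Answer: -11546/55 ≈ -209.93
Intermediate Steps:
P = 1/55 ≈ 0.018182
C = 0 (C = 0*(-1/18) = 0)
w(d) = sqrt(d) (w(d) = sqrt(d + 0) = sqrt(d))
P*w(u) + (1 - 1*211) = sqrt(16)/55 + (1 - 1*211) = (1/55)*4 + (1 - 211) = 4/55 - 210 = -11546/55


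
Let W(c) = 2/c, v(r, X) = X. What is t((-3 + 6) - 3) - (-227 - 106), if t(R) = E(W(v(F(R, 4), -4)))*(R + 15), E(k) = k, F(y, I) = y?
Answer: 651/2 ≈ 325.50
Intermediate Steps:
t(R) = -15/2 - R/2 (t(R) = (2/(-4))*(R + 15) = (2*(-¼))*(15 + R) = -(15 + R)/2 = -15/2 - R/2)
t((-3 + 6) - 3) - (-227 - 106) = (-15/2 - ((-3 + 6) - 3)/2) - (-227 - 106) = (-15/2 - (3 - 3)/2) - 1*(-333) = (-15/2 - ½*0) + 333 = (-15/2 + 0) + 333 = -15/2 + 333 = 651/2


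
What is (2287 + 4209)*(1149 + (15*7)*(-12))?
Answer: -721056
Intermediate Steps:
(2287 + 4209)*(1149 + (15*7)*(-12)) = 6496*(1149 + 105*(-12)) = 6496*(1149 - 1260) = 6496*(-111) = -721056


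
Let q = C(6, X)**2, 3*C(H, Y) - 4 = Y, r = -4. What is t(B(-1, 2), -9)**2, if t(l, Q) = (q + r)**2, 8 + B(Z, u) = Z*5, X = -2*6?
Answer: 614656/6561 ≈ 93.683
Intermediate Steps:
X = -12
C(H, Y) = 4/3 + Y/3
B(Z, u) = -8 + 5*Z (B(Z, u) = -8 + Z*5 = -8 + 5*Z)
q = 64/9 (q = (4/3 + (1/3)*(-12))**2 = (4/3 - 4)**2 = (-8/3)**2 = 64/9 ≈ 7.1111)
t(l, Q) = 784/81 (t(l, Q) = (64/9 - 4)**2 = (28/9)**2 = 784/81)
t(B(-1, 2), -9)**2 = (784/81)**2 = 614656/6561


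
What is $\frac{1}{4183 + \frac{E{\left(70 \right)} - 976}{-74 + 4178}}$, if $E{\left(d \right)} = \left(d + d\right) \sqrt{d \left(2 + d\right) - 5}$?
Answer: $\frac{1467697788}{6139028748107} - \frac{11970 \sqrt{5035}}{6139028748107} \approx 0.00023894$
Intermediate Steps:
$E{\left(d \right)} = 2 d \sqrt{-5 + d \left(2 + d\right)}$
$\frac{1}{4183 + \frac{E{\left(70 \right)} - 976}{-74 + 4178}} = \frac{1}{4183 + \frac{2 \cdot 70 \sqrt{-5 + 70^{2} + 2 \cdot 70} - 976}{-74 + 4178}} = \frac{1}{4183 + \frac{2 \cdot 70 \sqrt{-5 + 4900 + 140} - 976}{4104}} = \frac{1}{4183 + \left(2 \cdot 70 \sqrt{5035} - 976\right) \frac{1}{4104}} = \frac{1}{4183 + \left(140 \sqrt{5035} - 976\right) \frac{1}{4104}} = \frac{1}{4183 + \left(-976 + 140 \sqrt{5035}\right) \frac{1}{4104}} = \frac{1}{4183 - \left(\frac{122}{513} - \frac{35 \sqrt{5035}}{1026}\right)} = \frac{1}{\frac{2145757}{513} + \frac{35 \sqrt{5035}}{1026}}$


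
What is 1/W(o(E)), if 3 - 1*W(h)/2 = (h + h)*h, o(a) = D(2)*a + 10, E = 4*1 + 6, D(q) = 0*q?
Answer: -1/394 ≈ -0.0025381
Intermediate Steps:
D(q) = 0
E = 10 (E = 4 + 6 = 10)
o(a) = 10 (o(a) = 0*a + 10 = 0 + 10 = 10)
W(h) = 6 - 4*h**2 (W(h) = 6 - 2*(h + h)*h = 6 - 2*2*h*h = 6 - 4*h**2)
1/W(o(E)) = 1/(6 - 4*10**2) = 1/(6 - 4*100) = 1/(6 - 400) = 1/(-394) = -1/394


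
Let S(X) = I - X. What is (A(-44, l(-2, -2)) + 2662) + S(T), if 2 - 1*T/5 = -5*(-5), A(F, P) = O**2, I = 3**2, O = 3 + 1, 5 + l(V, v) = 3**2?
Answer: 2802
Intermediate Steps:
l(V, v) = 4 (l(V, v) = -5 + 3**2 = -5 + 9 = 4)
O = 4
I = 9
A(F, P) = 16 (A(F, P) = 4**2 = 16)
T = -115 (T = 10 - (-25)*(-5) = 10 - 5*25 = 10 - 125 = -115)
S(X) = 9 - X
(A(-44, l(-2, -2)) + 2662) + S(T) = (16 + 2662) + (9 - 1*(-115)) = 2678 + (9 + 115) = 2678 + 124 = 2802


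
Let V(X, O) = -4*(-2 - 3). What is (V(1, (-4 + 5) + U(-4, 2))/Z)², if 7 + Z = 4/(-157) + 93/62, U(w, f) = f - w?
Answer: 1577536/120409 ≈ 13.101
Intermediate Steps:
V(X, O) = 20 (V(X, O) = -4*(-5) = 20)
Z = -1735/314 (Z = -7 + (4/(-157) + 93/62) = -7 + (4*(-1/157) + 93*(1/62)) = -7 + (-4/157 + 3/2) = -7 + 463/314 = -1735/314 ≈ -5.5255)
(V(1, (-4 + 5) + U(-4, 2))/Z)² = (20/(-1735/314))² = (20*(-314/1735))² = (-1256/347)² = 1577536/120409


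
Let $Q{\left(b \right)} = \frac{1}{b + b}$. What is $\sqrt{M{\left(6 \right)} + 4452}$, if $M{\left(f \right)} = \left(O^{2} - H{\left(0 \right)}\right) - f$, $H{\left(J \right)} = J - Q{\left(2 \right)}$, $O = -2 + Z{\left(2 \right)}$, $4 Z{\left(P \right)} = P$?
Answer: $\frac{\sqrt{17794}}{2} \approx 66.697$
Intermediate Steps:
$Z{\left(P \right)} = \frac{P}{4}$
$Q{\left(b \right)} = \frac{1}{2 b}$
$O = - \frac{3}{2}$ ($O = -2 + \frac{1}{4} \cdot 2 = -2 + \frac{1}{2} = - \frac{3}{2} \approx -1.5$)
$H{\left(J \right)} = - \frac{1}{4} + J$ ($H{\left(J \right)} = J - \frac{1}{2 \cdot 2} = J - \frac{1}{2} \cdot \frac{1}{2} = J - \frac{1}{4} = - \frac{1}{4} + J$)
$M{\left(f \right)} = \frac{5}{2} - f$ ($M{\left(f \right)} = \left(\left(- \frac{3}{2}\right)^{2} - \left(- \frac{1}{4} + 0\right)\right) - f = \left(\frac{9}{4} - - \frac{1}{4}\right) - f = \left(\frac{9}{4} + \frac{1}{4}\right) - f = \frac{5}{2} - f$)
$\sqrt{M{\left(6 \right)} + 4452} = \sqrt{\left(\frac{5}{2} - 6\right) + 4452} = \sqrt{- \frac{7}{2} + 4452} = \sqrt{\frac{8897}{2}} = \frac{\sqrt{17794}}{2}$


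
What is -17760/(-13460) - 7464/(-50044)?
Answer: 12365586/8419903 ≈ 1.4686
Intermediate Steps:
-17760/(-13460) - 7464/(-50044) = -17760*(-1/13460) - 7464*(-1/50044) = 888/673 + 1866/12511 = 12365586/8419903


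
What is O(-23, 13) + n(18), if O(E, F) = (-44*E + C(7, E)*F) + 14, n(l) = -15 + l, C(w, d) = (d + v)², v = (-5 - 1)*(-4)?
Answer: 1042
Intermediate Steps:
v = 24 (v = -6*(-4) = 24)
C(w, d) = (24 + d)² (C(w, d) = (d + 24)² = (24 + d)²)
O(E, F) = 14 - 44*E + F*(24 + E)² (O(E, F) = (-44*E + (24 + E)²*F) + 14 = (-44*E + F*(24 + E)²) + 14 = 14 - 44*E + F*(24 + E)²)
O(-23, 13) + n(18) = (14 - 44*(-23) + 13*(24 - 23)²) + (-15 + 18) = (14 + 1012 + 13*1²) + 3 = (14 + 1012 + 13*1) + 3 = (14 + 1012 + 13) + 3 = 1039 + 3 = 1042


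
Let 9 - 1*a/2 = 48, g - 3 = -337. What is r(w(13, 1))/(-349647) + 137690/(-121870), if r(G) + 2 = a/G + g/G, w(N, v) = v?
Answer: -229011625/202911809 ≈ -1.1286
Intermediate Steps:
g = -334 (g = 3 - 337 = -334)
a = -78 (a = 18 - 2*48 = 18 - 96 = -78)
r(G) = -2 - 412/G (r(G) = -2 + (-78/G - 334/G) = -2 - 412/G)
r(w(13, 1))/(-349647) + 137690/(-121870) = (-2 - 412/1)/(-349647) + 137690/(-121870) = (-2 - 412*1)*(-1/349647) + 137690*(-1/121870) = (-2 - 412)*(-1/349647) - 1967/1741 = -414*(-1/349647) - 1967/1741 = 138/116549 - 1967/1741 = -229011625/202911809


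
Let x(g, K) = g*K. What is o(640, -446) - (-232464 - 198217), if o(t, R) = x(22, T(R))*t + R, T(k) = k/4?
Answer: -1139685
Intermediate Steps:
T(k) = k/4 (T(k) = k*(¼) = k/4)
x(g, K) = K*g
o(t, R) = R + 11*R*t/2 (o(t, R) = ((R/4)*22)*t + R = (11*R/2)*t + R = 11*R*t/2 + R = R + 11*R*t/2)
o(640, -446) - (-232464 - 198217) = (½)*(-446)*(2 + 11*640) - (-232464 - 198217) = (½)*(-446)*(2 + 7040) - 1*(-430681) = (½)*(-446)*7042 + 430681 = -1570366 + 430681 = -1139685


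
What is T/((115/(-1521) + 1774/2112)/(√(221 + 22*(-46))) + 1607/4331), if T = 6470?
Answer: 10210066711294556976629760/588675128261183378977 + 26590036167486692746560*I*√791/588675128261183378977 ≈ 17344.0 + 1270.4*I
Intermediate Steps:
T/((115/(-1521) + 1774/2112)/(√(221 + 22*(-46))) + 1607/4331) = 6470/((115/(-1521) + 1774/2112)/(√(221 + 22*(-46))) + 1607/4331) = 6470/((115*(-1/1521) + 1774*(1/2112))/(√(221 - 1012)) + 1607*(1/4331)) = 6470/((-115/1521 + 887/1056)/(√(-791)) + 1607/4331) = 6470/(409229/(535392*((I*√791))) + 1607/4331) = 6470/(409229*(-I*√791/791)/535392 + 1607/4331) = 6470/(-409229*I*√791/423495072 + 1607/4331) = 6470/(1607/4331 - 409229*I*√791/423495072)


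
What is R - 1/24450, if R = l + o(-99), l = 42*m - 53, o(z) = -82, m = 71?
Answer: 69609149/24450 ≈ 2847.0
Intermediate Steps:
l = 2929 (l = 42*71 - 53 = 2982 - 53 = 2929)
R = 2847 (R = 2929 - 82 = 2847)
R - 1/24450 = 2847 - 1/24450 = 69609149/24450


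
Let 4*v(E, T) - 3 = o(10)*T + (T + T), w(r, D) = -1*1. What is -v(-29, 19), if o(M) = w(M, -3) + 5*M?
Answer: -243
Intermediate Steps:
w(r, D) = -1
o(M) = -1 + 5*M
v(E, T) = ¾ + 51*T/4 (v(E, T) = ¾ + ((-1 + 5*10)*T + (T + T))/4 = ¾ + ((-1 + 50)*T + 2*T)/4 = ¾ + (49*T + 2*T)/4 = ¾ + (51*T)/4 = ¾ + 51*T/4)
-v(-29, 19) = -(¾ + (51/4)*19) = -(¾ + 969/4) = -1*243 = -243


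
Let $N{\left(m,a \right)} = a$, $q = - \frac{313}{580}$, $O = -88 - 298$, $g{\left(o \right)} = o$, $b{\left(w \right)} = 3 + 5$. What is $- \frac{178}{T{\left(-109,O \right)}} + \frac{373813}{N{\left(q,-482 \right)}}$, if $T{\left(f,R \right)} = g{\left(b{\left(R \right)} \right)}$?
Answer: $- \frac{769075}{964} \approx -797.8$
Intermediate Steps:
$b{\left(w \right)} = 8$
$O = -386$
$q = - \frac{313}{580}$ ($q = \left(-313\right) \frac{1}{580} = - \frac{313}{580} \approx -0.53965$)
$T{\left(f,R \right)} = 8$
$- \frac{178}{T{\left(-109,O \right)}} + \frac{373813}{N{\left(q,-482 \right)}} = - \frac{178}{8} + \frac{373813}{-482} = \left(-178\right) \frac{1}{8} + 373813 \left(- \frac{1}{482}\right) = - \frac{89}{4} - \frac{373813}{482} = - \frac{769075}{964}$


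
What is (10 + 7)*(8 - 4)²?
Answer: 272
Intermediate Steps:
(10 + 7)*(8 - 4)² = 17*4² = 17*16 = 272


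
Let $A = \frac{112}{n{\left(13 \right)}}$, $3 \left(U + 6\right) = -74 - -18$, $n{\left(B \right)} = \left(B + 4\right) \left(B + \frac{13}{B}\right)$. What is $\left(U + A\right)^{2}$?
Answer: $\frac{1522756}{2601} \approx 585.45$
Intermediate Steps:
$n{\left(B \right)} = \left(4 + B\right) \left(B + \frac{13}{B}\right)$
$U = - \frac{74}{3}$ ($U = -6 + \frac{-74 - -18}{3} = -6 + \frac{-74 + 18}{3} = -6 + \frac{1}{3} \left(-56\right) = -6 - \frac{56}{3} = - \frac{74}{3} \approx -24.667$)
$A = \frac{8}{17}$ ($A = \frac{112}{13 + 13^{2} + 4 \cdot 13 + \frac{52}{13}} = \frac{112}{13 + 169 + 52 + 52 \cdot \frac{1}{13}} = \frac{112}{13 + 169 + 52 + 4} = \frac{112}{238} = 112 \cdot \frac{1}{238} = \frac{8}{17} \approx 0.47059$)
$\left(U + A\right)^{2} = \left(- \frac{74}{3} + \frac{8}{17}\right)^{2} = \left(- \frac{1234}{51}\right)^{2} = \frac{1522756}{2601}$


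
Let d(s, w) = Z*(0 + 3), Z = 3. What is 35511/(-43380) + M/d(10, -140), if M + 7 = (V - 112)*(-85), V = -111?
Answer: 10143761/4820 ≈ 2104.5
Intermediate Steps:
d(s, w) = 9 (d(s, w) = 3*(0 + 3) = 3*3 = 9)
M = 18948 (M = -7 + (-111 - 112)*(-85) = -7 - 223*(-85) = -7 + 18955 = 18948)
35511/(-43380) + M/d(10, -140) = 35511/(-43380) + 18948/9 = 35511*(-1/43380) + 18948*(⅑) = -11837/14460 + 6316/3 = 10143761/4820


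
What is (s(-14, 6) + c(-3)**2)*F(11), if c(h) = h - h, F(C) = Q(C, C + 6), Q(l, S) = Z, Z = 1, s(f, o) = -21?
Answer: -21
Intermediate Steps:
Q(l, S) = 1
F(C) = 1
c(h) = 0
(s(-14, 6) + c(-3)**2)*F(11) = (-21 + 0**2)*1 = (-21 + 0)*1 = -21*1 = -21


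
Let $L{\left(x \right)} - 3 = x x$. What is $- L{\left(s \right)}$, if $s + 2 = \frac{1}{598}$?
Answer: $- \frac{2500837}{357604} \approx -6.9933$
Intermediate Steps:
$s = - \frac{1195}{598}$ ($s = -2 + \frac{1}{598} = - \frac{1195}{598} \approx -1.9983$)
$L{\left(x \right)} = 3 + x^{2}$ ($L{\left(x \right)} = 3 + x x = 3 + x^{2}$)
$- L{\left(s \right)} = - (3 + \left(- \frac{1195}{598}\right)^{2}) = - (3 + \frac{1428025}{357604}) = \left(-1\right) \frac{2500837}{357604} = - \frac{2500837}{357604}$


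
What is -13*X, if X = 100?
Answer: -1300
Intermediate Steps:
-13*X = -13*100 = -1*1300 = -1300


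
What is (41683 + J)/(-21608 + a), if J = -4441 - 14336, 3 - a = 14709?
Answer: -11453/18157 ≈ -0.63078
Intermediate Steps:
a = -14706 (a = 3 - 1*14709 = 3 - 14709 = -14706)
J = -18777
(41683 + J)/(-21608 + a) = (41683 - 18777)/(-21608 - 14706) = 22906/(-36314) = 22906*(-1/36314) = -11453/18157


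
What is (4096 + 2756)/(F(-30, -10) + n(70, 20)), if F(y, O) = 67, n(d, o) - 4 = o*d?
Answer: 6852/1471 ≈ 4.6581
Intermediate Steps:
n(d, o) = 4 + d*o (n(d, o) = 4 + o*d = 4 + d*o)
(4096 + 2756)/(F(-30, -10) + n(70, 20)) = (4096 + 2756)/(67 + (4 + 70*20)) = 6852/(67 + (4 + 1400)) = 6852/(67 + 1404) = 6852/1471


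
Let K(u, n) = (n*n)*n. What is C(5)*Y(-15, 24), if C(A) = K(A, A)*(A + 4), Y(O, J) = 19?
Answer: 21375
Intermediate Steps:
K(u, n) = n³ (K(u, n) = n²*n = n³)
C(A) = A³*(4 + A) (C(A) = A³*(A + 4) = A³*(4 + A))
C(5)*Y(-15, 24) = (5³*(4 + 5))*19 = (125*9)*19 = 1125*19 = 21375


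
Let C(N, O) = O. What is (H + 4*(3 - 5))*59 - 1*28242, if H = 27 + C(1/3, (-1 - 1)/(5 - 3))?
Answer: -27180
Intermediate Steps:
H = 26 (H = 27 + (-1 - 1)/(5 - 3) = 27 - 2/2 = 27 - 2*½ = 27 - 1 = 26)
(H + 4*(3 - 5))*59 - 1*28242 = (26 + 4*(3 - 5))*59 - 1*28242 = (26 + 4*(-2))*59 - 28242 = (26 - 8)*59 - 28242 = 18*59 - 28242 = 1062 - 28242 = -27180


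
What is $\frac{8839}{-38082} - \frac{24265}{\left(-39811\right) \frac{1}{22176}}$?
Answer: $\frac{20491596683051}{1516082502} \approx 13516.0$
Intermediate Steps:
$\frac{8839}{-38082} - \frac{24265}{\left(-39811\right) \frac{1}{22176}} = 8839 \left(- \frac{1}{38082}\right) - \frac{24265}{\left(-39811\right) \frac{1}{22176}} = - \frac{8839}{38082} - \frac{24265}{- \frac{39811}{22176}} = - \frac{8839}{38082} - - \frac{538100640}{39811} = - \frac{8839}{38082} + \frac{538100640}{39811} = \frac{20491596683051}{1516082502}$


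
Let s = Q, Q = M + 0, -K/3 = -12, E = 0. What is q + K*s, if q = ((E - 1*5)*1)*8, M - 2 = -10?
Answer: -328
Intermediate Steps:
M = -8 (M = 2 - 10 = -8)
K = 36 (K = -3*(-12) = 36)
Q = -8 (Q = -8 + 0 = -8)
s = -8
q = -40 (q = ((0 - 1*5)*1)*8 = ((0 - 5)*1)*8 = -5*1*8 = -5*8 = -40)
q + K*s = -40 + 36*(-8) = -40 - 288 = -328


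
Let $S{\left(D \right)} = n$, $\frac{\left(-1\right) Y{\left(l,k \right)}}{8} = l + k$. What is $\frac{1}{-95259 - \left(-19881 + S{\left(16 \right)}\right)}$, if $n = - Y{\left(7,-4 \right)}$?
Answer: $- \frac{1}{75402} \approx -1.3262 \cdot 10^{-5}$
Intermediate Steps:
$Y{\left(l,k \right)} = - 8 k - 8 l$ ($Y{\left(l,k \right)} = - 8 \left(l + k\right) = - 8 \left(k + l\right) = - 8 k - 8 l$)
$n = 24$ ($n = - (\left(-8\right) \left(-4\right) - 56) = - (32 - 56) = \left(-1\right) \left(-24\right) = 24$)
$S{\left(D \right)} = 24$
$\frac{1}{-95259 - \left(-19881 + S{\left(16 \right)}\right)} = \frac{1}{-95259 + \left(141^{2} - 24\right)} = \frac{1}{-95259 + \left(19881 - 24\right)} = \frac{1}{-95259 + 19857} = \frac{1}{-75402} = - \frac{1}{75402}$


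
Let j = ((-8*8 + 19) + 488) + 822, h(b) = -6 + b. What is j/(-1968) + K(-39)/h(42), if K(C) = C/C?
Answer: -3631/5904 ≈ -0.61501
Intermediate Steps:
j = 1265 (j = ((-64 + 19) + 488) + 822 = (-45 + 488) + 822 = 443 + 822 = 1265)
K(C) = 1
j/(-1968) + K(-39)/h(42) = 1265/(-1968) + 1/(-6 + 42) = 1265*(-1/1968) + 1/36 = -1265/1968 + 1*(1/36) = -1265/1968 + 1/36 = -3631/5904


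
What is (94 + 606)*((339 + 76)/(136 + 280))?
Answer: 72625/104 ≈ 698.32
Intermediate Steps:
(94 + 606)*((339 + 76)/(136 + 280)) = 700*(415/416) = 72625/104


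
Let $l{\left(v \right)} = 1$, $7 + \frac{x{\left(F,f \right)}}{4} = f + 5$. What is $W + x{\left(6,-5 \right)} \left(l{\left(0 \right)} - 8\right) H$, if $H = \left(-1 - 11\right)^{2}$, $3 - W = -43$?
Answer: $28270$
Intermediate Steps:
$W = 46$ ($W = 3 - -43 = 3 + 43 = 46$)
$x{\left(F,f \right)} = -8 + 4 f$ ($x{\left(F,f \right)} = -28 + 4 \left(f + 5\right) = -28 + 4 \left(5 + f\right) = -28 + \left(20 + 4 f\right) = -8 + 4 f$)
$H = 144$ ($H = \left(-12\right)^{2} = 144$)
$W + x{\left(6,-5 \right)} \left(l{\left(0 \right)} - 8\right) H = 46 + \left(-8 + 4 \left(-5\right)\right) \left(1 - 8\right) 144 = 46 + \left(-8 - 20\right) \left(-7\right) 144 = 46 + \left(-28\right) \left(-7\right) 144 = 46 + 196 \cdot 144 = 46 + 28224 = 28270$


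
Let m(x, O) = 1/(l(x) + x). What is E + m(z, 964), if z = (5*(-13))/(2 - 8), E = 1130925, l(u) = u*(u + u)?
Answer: 2499344259/2210 ≈ 1.1309e+6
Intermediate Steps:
l(u) = 2*u**2 (l(u) = u*(2*u) = 2*u**2)
z = 65/6 (z = -65/(-6) = -65*(-1/6) = 65/6 ≈ 10.833)
m(x, O) = 1/(x + 2*x**2) (m(x, O) = 1/(2*x**2 + x) = 1/(x + 2*x**2))
E + m(z, 964) = 1130925 + 1/((65/6)*(1 + 2*(65/6))) = 1130925 + 6/(65*(1 + 65/3)) = 1130925 + 6/(65*(68/3)) = 1130925 + (6/65)*(3/68) = 1130925 + 9/2210 = 2499344259/2210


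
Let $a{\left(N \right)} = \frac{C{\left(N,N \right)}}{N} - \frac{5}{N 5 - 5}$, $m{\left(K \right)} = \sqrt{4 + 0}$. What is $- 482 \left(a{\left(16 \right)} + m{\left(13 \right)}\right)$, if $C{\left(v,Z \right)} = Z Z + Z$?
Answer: $- \frac{136888}{15} \approx -9125.9$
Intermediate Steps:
$C{\left(v,Z \right)} = Z + Z^{2}$ ($C{\left(v,Z \right)} = Z^{2} + Z = Z + Z^{2}$)
$m{\left(K \right)} = 2$ ($m{\left(K \right)} = \sqrt{4} = 2$)
$a{\left(N \right)} = 1 + N - \frac{5}{-5 + 5 N}$ ($a{\left(N \right)} = \frac{N \left(1 + N\right)}{N} - \frac{5}{N 5 - 5} = \left(1 + N\right) - \frac{5}{5 N - 5} = \left(1 + N\right) - \frac{5}{-5 + 5 N} = 1 + N - \frac{5}{-5 + 5 N}$)
$- 482 \left(a{\left(16 \right)} + m{\left(13 \right)}\right) = - 482 \left(\frac{-2 + 16^{2}}{-1 + 16} + 2\right) = - 482 \left(\frac{-2 + 256}{15} + 2\right) = - 482 \left(\frac{1}{15} \cdot 254 + 2\right) = - 482 \left(\frac{254}{15} + 2\right) = \left(-482\right) \frac{284}{15} = - \frac{136888}{15}$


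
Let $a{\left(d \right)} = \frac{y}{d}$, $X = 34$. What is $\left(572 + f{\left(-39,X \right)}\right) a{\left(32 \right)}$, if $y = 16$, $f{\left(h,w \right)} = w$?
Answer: $303$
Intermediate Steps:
$a{\left(d \right)} = \frac{16}{d}$
$\left(572 + f{\left(-39,X \right)}\right) a{\left(32 \right)} = \left(572 + 34\right) \frac{16}{32} = 606 \cdot 16 \cdot \frac{1}{32} = 606 \cdot \frac{1}{2} = 303$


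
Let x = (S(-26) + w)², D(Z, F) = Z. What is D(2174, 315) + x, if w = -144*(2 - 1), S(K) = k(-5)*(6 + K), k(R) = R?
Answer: 4110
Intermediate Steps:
S(K) = -30 - 5*K (S(K) = -5*(6 + K) = -30 - 5*K)
w = -144 (w = -144*1 = -144)
x = 1936 (x = ((-30 - 5*(-26)) - 144)² = ((-30 + 130) - 144)² = (100 - 144)² = (-44)² = 1936)
D(2174, 315) + x = 2174 + 1936 = 4110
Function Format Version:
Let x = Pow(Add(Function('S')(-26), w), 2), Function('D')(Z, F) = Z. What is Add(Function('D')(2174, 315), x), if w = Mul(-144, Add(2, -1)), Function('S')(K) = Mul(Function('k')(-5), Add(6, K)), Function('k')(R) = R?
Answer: 4110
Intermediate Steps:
Function('S')(K) = Add(-30, Mul(-5, K)) (Function('S')(K) = Mul(-5, Add(6, K)) = Add(-30, Mul(-5, K)))
w = -144 (w = Mul(-144, 1) = -144)
x = 1936 (x = Pow(Add(Add(-30, Mul(-5, -26)), -144), 2) = Pow(Add(Add(-30, 130), -144), 2) = Pow(Add(100, -144), 2) = Pow(-44, 2) = 1936)
Add(Function('D')(2174, 315), x) = Add(2174, 1936) = 4110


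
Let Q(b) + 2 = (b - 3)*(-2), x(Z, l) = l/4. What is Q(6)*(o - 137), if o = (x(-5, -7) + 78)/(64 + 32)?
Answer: 52303/48 ≈ 1089.6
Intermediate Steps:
x(Z, l) = l/4 (x(Z, l) = l*(1/4) = l/4)
o = 305/384 (o = ((1/4)*(-7) + 78)/(64 + 32) = (-7/4 + 78)/96 = (305/4)*(1/96) = 305/384 ≈ 0.79427)
Q(b) = 4 - 2*b (Q(b) = -2 + (b - 3)*(-2) = -2 + (-3 + b)*(-2) = -2 + (6 - 2*b) = 4 - 2*b)
Q(6)*(o - 137) = (4 - 2*6)*(305/384 - 137) = (4 - 12)*(-52303/384) = -8*(-52303/384) = 52303/48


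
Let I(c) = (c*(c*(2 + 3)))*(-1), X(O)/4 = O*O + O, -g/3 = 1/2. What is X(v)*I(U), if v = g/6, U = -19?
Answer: 5415/4 ≈ 1353.8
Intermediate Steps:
g = -3/2 ≈ -1.5000
v = -¼ (v = -3/2/6 = -3/2*⅙ = -¼ ≈ -0.25000)
X(O) = 4*O + 4*O² (X(O) = 4*(O*O + O) = 4*(O² + O) = 4*(O + O²) = 4*O + 4*O²)
I(c) = -5*c² (I(c) = (c*(c*5))*(-1) = (c*(5*c))*(-1) = (5*c²)*(-1) = -5*c²)
X(v)*I(U) = (4*(-¼)*(1 - ¼))*(-5*(-19)²) = (4*(-¼)*(¾))*(-5*361) = -¾*(-1805) = 5415/4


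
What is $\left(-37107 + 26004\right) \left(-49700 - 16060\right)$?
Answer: $730133280$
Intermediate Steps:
$\left(-37107 + 26004\right) \left(-49700 - 16060\right) = \left(-11103\right) \left(-65760\right) = 730133280$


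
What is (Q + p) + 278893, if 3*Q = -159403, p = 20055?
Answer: 737441/3 ≈ 2.4581e+5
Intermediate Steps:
Q = -159403/3 (Q = (⅓)*(-159403) = -159403/3 ≈ -53134.)
(Q + p) + 278893 = (-159403/3 + 20055) + 278893 = -99238/3 + 278893 = 737441/3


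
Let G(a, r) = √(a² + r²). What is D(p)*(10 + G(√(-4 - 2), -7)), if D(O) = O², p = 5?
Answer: 250 + 25*√43 ≈ 413.94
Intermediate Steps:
D(p)*(10 + G(√(-4 - 2), -7)) = 5²*(10 + √((√(-4 - 2))² + (-7)²)) = 25*(10 + √((√(-6))² + 49)) = 25*(10 + √((I*√6)² + 49)) = 25*(10 + √(-6 + 49)) = 25*(10 + √43) = 250 + 25*√43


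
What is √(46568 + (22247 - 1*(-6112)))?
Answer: √74927 ≈ 273.73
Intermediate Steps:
√(46568 + (22247 - 1*(-6112))) = √(46568 + (22247 + 6112)) = √(46568 + 28359) = √74927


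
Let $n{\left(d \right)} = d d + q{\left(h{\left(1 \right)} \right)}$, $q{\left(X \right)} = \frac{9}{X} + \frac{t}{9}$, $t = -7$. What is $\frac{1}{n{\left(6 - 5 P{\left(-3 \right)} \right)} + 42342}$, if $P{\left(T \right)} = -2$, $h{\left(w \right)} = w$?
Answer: $\frac{9}{383456} \approx 2.3471 \cdot 10^{-5}$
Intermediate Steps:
$q{\left(X \right)} = - \frac{7}{9} + \frac{9}{X}$ ($q{\left(X \right)} = \frac{9}{X} - \frac{7}{9} = - \frac{7}{9} + \frac{9}{X}$)
$n{\left(d \right)} = \frac{74}{9} + d^{2}$ ($n{\left(d \right)} = d d - \left(\frac{7}{9} - \frac{9}{1}\right) = d^{2} + \left(- \frac{7}{9} + 9 \cdot 1\right) = d^{2} + \left(- \frac{7}{9} + 9\right) = d^{2} + \frac{74}{9} = \frac{74}{9} + d^{2}$)
$\frac{1}{n{\left(6 - 5 P{\left(-3 \right)} \right)} + 42342} = \frac{1}{\left(\frac{74}{9} + \left(6 - -10\right)^{2}\right) + 42342} = \frac{1}{\left(\frac{74}{9} + \left(6 + 10\right)^{2}\right) + 42342} = \frac{1}{\left(\frac{74}{9} + 16^{2}\right) + 42342} = \frac{1}{\left(\frac{74}{9} + 256\right) + 42342} = \frac{1}{\frac{2378}{9} + 42342} = \frac{1}{\frac{383456}{9}} = \frac{9}{383456}$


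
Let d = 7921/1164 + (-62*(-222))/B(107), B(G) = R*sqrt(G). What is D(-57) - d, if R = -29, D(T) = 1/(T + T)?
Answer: -50231/7372 + 13764*sqrt(107)/3103 ≈ 39.070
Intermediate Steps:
D(T) = 1/(2*T)
B(G) = -29*sqrt(G)
d = 7921/1164 - 13764*sqrt(107)/3103 (d = 7921/1164 + (-62*(-222))/((-29*sqrt(107))) = 7921*(1/1164) + 13764*(-sqrt(107)/3103) = 7921/1164 - 13764*sqrt(107)/3103 ≈ -39.078)
D(-57) - d = (1/2)/(-57) - (7921/1164 - 13764*sqrt(107)/3103) = (1/2)*(-1/57) + (-7921/1164 + 13764*sqrt(107)/3103) = -1/114 + (-7921/1164 + 13764*sqrt(107)/3103) = -50231/7372 + 13764*sqrt(107)/3103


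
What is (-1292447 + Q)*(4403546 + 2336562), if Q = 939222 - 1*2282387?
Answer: -17764309526096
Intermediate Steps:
Q = -1343165 (Q = 939222 - 2282387 = -1343165)
(-1292447 + Q)*(4403546 + 2336562) = (-1292447 - 1343165)*(4403546 + 2336562) = -2635612*6740108 = -17764309526096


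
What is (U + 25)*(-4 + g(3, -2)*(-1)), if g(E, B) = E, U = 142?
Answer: -1169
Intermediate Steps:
(U + 25)*(-4 + g(3, -2)*(-1)) = (142 + 25)*(-4 + 3*(-1)) = 167*(-4 - 3) = 167*(-7) = -1169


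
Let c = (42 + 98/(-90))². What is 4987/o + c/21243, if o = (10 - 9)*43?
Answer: 214671892108/1849734225 ≈ 116.06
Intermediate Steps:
c = 3389281/2025 (c = (42 + 98*(-1/90))² = (42 - 49/45)² = (1841/45)² = 3389281/2025 ≈ 1673.7)
o = 43 (o = 1*43 = 43)
4987/o + c/21243 = 4987/43 + (3389281/2025)/21243 = 4987*(1/43) + (3389281/2025)*(1/21243) = 4987/43 + 3389281/43017075 = 214671892108/1849734225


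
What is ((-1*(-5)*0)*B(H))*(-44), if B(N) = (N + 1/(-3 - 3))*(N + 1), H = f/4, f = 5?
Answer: 0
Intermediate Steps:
H = 5/4 ≈ 1.2500
B(N) = (1 + N)*(-⅙ + N) (B(N) = (N + 1/(-6))*(1 + N) = (N - ⅙)*(1 + N) = (-⅙ + N)*(1 + N) = (1 + N)*(-⅙ + N))
((-1*(-5)*0)*B(H))*(-44) = ((-1*(-5)*0)*(-⅙ + (5/4)² + (⅚)*(5/4)))*(-44) = ((5*0)*(-⅙ + 25/16 + 25/24))*(-44) = (0*(39/16))*(-44) = 0*(-44) = 0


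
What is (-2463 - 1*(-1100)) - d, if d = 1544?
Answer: -2907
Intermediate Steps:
(-2463 - 1*(-1100)) - d = (-2463 - 1*(-1100)) - 1*1544 = (-2463 + 1100) - 1544 = -1363 - 1544 = -2907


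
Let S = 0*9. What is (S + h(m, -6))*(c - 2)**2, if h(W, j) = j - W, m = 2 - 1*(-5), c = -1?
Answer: -117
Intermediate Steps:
m = 7 (m = 2 + 5 = 7)
S = 0
(S + h(m, -6))*(c - 2)**2 = (0 + (-6 - 1*7))*(-1 - 2)**2 = (0 + (-6 - 7))*(-3)**2 = (0 - 13)*9 = -13*9 = -117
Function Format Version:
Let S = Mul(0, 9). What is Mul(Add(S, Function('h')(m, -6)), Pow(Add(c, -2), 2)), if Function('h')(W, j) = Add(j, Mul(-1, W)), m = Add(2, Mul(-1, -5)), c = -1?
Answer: -117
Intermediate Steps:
m = 7 (m = Add(2, 5) = 7)
S = 0
Mul(Add(S, Function('h')(m, -6)), Pow(Add(c, -2), 2)) = Mul(Add(0, Add(-6, Mul(-1, 7))), Pow(Add(-1, -2), 2)) = Mul(Add(0, Add(-6, -7)), Pow(-3, 2)) = Mul(Add(0, -13), 9) = Mul(-13, 9) = -117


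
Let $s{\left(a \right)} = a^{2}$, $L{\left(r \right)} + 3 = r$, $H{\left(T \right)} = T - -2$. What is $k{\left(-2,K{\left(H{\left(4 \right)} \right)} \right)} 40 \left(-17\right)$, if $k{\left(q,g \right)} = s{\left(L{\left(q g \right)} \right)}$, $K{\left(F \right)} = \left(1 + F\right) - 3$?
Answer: $-82280$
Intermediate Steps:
$H{\left(T \right)} = 2 + T$ ($H{\left(T \right)} = T + 2 = 2 + T$)
$L{\left(r \right)} = -3 + r$
$K{\left(F \right)} = -2 + F$
$k{\left(q,g \right)} = \left(-3 + g q\right)^{2}$ ($k{\left(q,g \right)} = \left(-3 + q g\right)^{2} = \left(-3 + g q\right)^{2}$)
$k{\left(-2,K{\left(H{\left(4 \right)} \right)} \right)} 40 \left(-17\right) = \left(-3 + \left(-2 + \left(2 + 4\right)\right) \left(-2\right)\right)^{2} \cdot 40 \left(-17\right) = \left(-3 + \left(-2 + 6\right) \left(-2\right)\right)^{2} \cdot 40 \left(-17\right) = \left(-3 + 4 \left(-2\right)\right)^{2} \cdot 40 \left(-17\right) = \left(-3 - 8\right)^{2} \cdot 40 \left(-17\right) = \left(-11\right)^{2} \cdot 40 \left(-17\right) = 121 \cdot 40 \left(-17\right) = 4840 \left(-17\right) = -82280$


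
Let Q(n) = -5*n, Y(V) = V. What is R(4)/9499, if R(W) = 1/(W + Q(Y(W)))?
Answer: -1/151984 ≈ -6.5796e-6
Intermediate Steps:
R(W) = -1/(4*W) (R(W) = 1/(W - 5*W) = 1/(-4*W) = -1/(4*W))
R(4)/9499 = -1/4/4/9499 = -1/4*1/4*(1/9499) = -1/16*1/9499 = -1/151984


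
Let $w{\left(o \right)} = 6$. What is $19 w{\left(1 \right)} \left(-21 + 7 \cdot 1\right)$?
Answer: $-1596$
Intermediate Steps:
$19 w{\left(1 \right)} \left(-21 + 7 \cdot 1\right) = 19 \cdot 6 \left(-21 + 7 \cdot 1\right) = 114 \left(-21 + 7\right) = 114 \left(-14\right) = -1596$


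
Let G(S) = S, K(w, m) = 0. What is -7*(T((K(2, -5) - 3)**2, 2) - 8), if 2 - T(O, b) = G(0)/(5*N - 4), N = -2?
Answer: 42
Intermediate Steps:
T(O, b) = 2 (T(O, b) = 2 - 0/(5*(-2) - 4) = 2 - 0/(-10 - 4) = 2 - 0/(-14) = 2 - 0*(-1)/14 = 2 - 1*0 = 2 + 0 = 2)
-7*(T((K(2, -5) - 3)**2, 2) - 8) = -7*(2 - 8) = -7*(-6) = 42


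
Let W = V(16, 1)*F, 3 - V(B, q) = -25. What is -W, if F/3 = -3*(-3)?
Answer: -756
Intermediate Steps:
V(B, q) = 28 (V(B, q) = 3 - 1*(-25) = 3 + 25 = 28)
F = 27 (F = 3*(-3*(-3)) = 3*9 = 27)
W = 756 (W = 28*27 = 756)
-W = -1*756 = -756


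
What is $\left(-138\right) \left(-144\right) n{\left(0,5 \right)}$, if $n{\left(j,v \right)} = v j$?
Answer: $0$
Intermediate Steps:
$n{\left(j,v \right)} = j v$
$\left(-138\right) \left(-144\right) n{\left(0,5 \right)} = \left(-138\right) \left(-144\right) 0 \cdot 5 = 19872 \cdot 0 = 0$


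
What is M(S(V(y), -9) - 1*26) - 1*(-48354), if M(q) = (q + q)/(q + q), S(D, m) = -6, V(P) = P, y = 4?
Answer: 48355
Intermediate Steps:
M(q) = 1 (M(q) = (2*q)/((2*q)) = (2*q)*(1/(2*q)) = 1)
M(S(V(y), -9) - 1*26) - 1*(-48354) = 1 - 1*(-48354) = 1 + 48354 = 48355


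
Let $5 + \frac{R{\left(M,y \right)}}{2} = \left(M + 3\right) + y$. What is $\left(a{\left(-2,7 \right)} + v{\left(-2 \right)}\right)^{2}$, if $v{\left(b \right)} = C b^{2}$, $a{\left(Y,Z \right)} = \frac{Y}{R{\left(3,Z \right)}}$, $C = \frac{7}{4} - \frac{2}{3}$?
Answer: $\frac{10201}{576} \approx 17.71$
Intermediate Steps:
$R{\left(M,y \right)} = -4 + 2 M + 2 y$ ($R{\left(M,y \right)} = -10 + 2 \left(\left(M + 3\right) + y\right) = -10 + 2 \left(\left(3 + M\right) + y\right) = -10 + 2 \left(3 + M + y\right) = -10 + \left(6 + 2 M + 2 y\right) = -4 + 2 M + 2 y$)
$C = \frac{13}{12}$ ($C = 7 \cdot \frac{1}{4} - \frac{2}{3} = \frac{7}{4} - \frac{2}{3} = \frac{13}{12} \approx 1.0833$)
$a{\left(Y,Z \right)} = \frac{Y}{2 + 2 Z}$ ($a{\left(Y,Z \right)} = \frac{Y}{-4 + 2 \cdot 3 + 2 Z} = \frac{Y}{-4 + 6 + 2 Z} = \frac{Y}{2 + 2 Z}$)
$v{\left(b \right)} = \frac{13 b^{2}}{12}$
$\left(a{\left(-2,7 \right)} + v{\left(-2 \right)}\right)^{2} = \left(\frac{1}{2} \left(-2\right) \frac{1}{1 + 7} + \frac{13 \left(-2\right)^{2}}{12}\right)^{2} = \left(\frac{1}{2} \left(-2\right) \frac{1}{8} + \frac{13}{12} \cdot 4\right)^{2} = \left(\frac{1}{2} \left(-2\right) \frac{1}{8} + \frac{13}{3}\right)^{2} = \left(- \frac{1}{8} + \frac{13}{3}\right)^{2} = \left(\frac{101}{24}\right)^{2} = \frac{10201}{576}$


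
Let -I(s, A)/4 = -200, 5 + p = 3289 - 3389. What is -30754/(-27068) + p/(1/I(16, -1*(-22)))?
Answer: -1136840623/13534 ≈ -83999.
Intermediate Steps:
p = -105 (p = -5 + (3289 - 3389) = -5 - 100 = -105)
I(s, A) = 800 (I(s, A) = -4*(-200) = 800)
-30754/(-27068) + p/(1/I(16, -1*(-22))) = -30754/(-27068) - 105/(1/800) = -30754*(-1/27068) - 105/1/800 = 15377/13534 - 105*800 = 15377/13534 - 84000 = -1136840623/13534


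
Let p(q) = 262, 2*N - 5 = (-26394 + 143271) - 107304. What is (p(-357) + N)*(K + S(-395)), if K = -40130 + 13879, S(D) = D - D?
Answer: -132593801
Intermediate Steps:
N = 4789 (N = 5/2 + ((-26394 + 143271) - 107304)/2 = 5/2 + (116877 - 107304)/2 = 5/2 + (½)*9573 = 5/2 + 9573/2 = 4789)
S(D) = 0
K = -26251
(p(-357) + N)*(K + S(-395)) = (262 + 4789)*(-26251 + 0) = 5051*(-26251) = -132593801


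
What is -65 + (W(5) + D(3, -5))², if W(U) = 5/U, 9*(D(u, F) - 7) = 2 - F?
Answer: 976/81 ≈ 12.049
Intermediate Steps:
D(u, F) = 65/9 - F/9 (D(u, F) = 7 + (2 - F)/9 = 7 + (2/9 - F/9) = 65/9 - F/9)
-65 + (W(5) + D(3, -5))² = -65 + (5/5 + (65/9 - ⅑*(-5)))² = -65 + (5*(⅕) + (65/9 + 5/9))² = -65 + (1 + 70/9)² = -65 + (79/9)² = -65 + 6241/81 = 976/81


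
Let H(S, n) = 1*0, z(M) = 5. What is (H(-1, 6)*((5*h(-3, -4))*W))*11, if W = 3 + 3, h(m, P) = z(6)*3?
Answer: 0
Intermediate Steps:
H(S, n) = 0
h(m, P) = 15 (h(m, P) = 5*3 = 15)
W = 6
(H(-1, 6)*((5*h(-3, -4))*W))*11 = (0*((5*15)*6))*11 = (0*(75*6))*11 = (0*450)*11 = 0*11 = 0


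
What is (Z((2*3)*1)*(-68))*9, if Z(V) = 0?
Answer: 0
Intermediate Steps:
(Z((2*3)*1)*(-68))*9 = (0*(-68))*9 = 0*9 = 0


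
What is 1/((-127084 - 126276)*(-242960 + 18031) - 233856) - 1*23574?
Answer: -1343429868765215/56987777584 ≈ -23574.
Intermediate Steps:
1/((-127084 - 126276)*(-242960 + 18031) - 233856) - 1*23574 = 1/(-253360*(-224929) - 233856) - 23574 = 1/(56988011440 - 233856) - 23574 = 1/56987777584 - 23574 = -1343429868765215/56987777584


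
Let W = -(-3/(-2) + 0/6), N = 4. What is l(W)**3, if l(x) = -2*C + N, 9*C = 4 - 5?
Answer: 54872/729 ≈ 75.270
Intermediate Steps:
C = -1/9 (C = (4 - 5)/9 = (1/9)*(-1) = -1/9 ≈ -0.11111)
W = -3/2 (W = -(-3*(-1/2) + 0*(1/6)) = -(3/2 + 0) = -1*3/2 = -3/2 ≈ -1.5000)
l(x) = 38/9 (l(x) = -2*(-1/9) + 4 = 2/9 + 4 = 38/9)
l(W)**3 = (38/9)**3 = 54872/729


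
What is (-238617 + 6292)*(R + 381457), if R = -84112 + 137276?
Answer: -100973323825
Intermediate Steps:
R = 53164
(-238617 + 6292)*(R + 381457) = (-238617 + 6292)*(53164 + 381457) = -232325*434621 = -100973323825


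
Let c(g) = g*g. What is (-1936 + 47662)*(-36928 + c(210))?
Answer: 327946872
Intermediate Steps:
c(g) = g²
(-1936 + 47662)*(-36928 + c(210)) = (-1936 + 47662)*(-36928 + 210²) = 45726*(-36928 + 44100) = 45726*7172 = 327946872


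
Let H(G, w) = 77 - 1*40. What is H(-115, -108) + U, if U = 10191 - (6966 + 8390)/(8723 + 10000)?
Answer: 191483488/18723 ≈ 10227.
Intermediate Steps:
H(G, w) = 37 (H(G, w) = 77 - 40 = 37)
U = 190790737/18723 (U = 10191 - 15356/18723 = 190790737/18723 ≈ 10190.)
H(-115, -108) + U = 37 + 190790737/18723 = 191483488/18723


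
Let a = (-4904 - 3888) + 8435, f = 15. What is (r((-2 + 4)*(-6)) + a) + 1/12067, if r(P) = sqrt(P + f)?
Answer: -4307918/12067 + sqrt(3) ≈ -355.27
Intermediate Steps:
a = -357 (a = -8792 + 8435 = -357)
r(P) = sqrt(15 + P) (r(P) = sqrt(P + 15) = sqrt(15 + P))
(r((-2 + 4)*(-6)) + a) + 1/12067 = (sqrt(15 + (-2 + 4)*(-6)) - 357) + 1/12067 = (sqrt(15 + 2*(-6)) - 357) + 1/12067 = (sqrt(15 - 12) - 357) + 1/12067 = (sqrt(3) - 357) + 1/12067 = (-357 + sqrt(3)) + 1/12067 = -4307918/12067 + sqrt(3)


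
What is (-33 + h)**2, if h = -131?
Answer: 26896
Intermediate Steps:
(-33 + h)**2 = (-33 - 131)**2 = (-164)**2 = 26896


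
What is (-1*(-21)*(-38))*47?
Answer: -37506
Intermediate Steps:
(-1*(-21)*(-38))*47 = (21*(-38))*47 = -798*47 = -37506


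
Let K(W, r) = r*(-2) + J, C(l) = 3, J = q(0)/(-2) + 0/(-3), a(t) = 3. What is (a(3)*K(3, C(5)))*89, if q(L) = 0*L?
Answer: -1602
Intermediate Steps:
q(L) = 0
J = 0 (J = 0/(-2) + 0/(-3) = 0*(-½) + 0*(-⅓) = 0 + 0 = 0)
K(W, r) = -2*r (K(W, r) = r*(-2) + 0 = -2*r + 0 = -2*r)
(a(3)*K(3, C(5)))*89 = (3*(-2*3))*89 = (3*(-6))*89 = -18*89 = -1602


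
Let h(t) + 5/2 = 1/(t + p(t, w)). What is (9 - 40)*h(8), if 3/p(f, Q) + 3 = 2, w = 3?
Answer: 713/10 ≈ 71.300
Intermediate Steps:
p(f, Q) = -3 (p(f, Q) = 3/(-3 + 2) = 3/(-1) = 3*(-1) = -3)
h(t) = -5/2 + 1/(-3 + t) (h(t) = -5/2 + 1/(t - 3) = -5/2 + 1/(-3 + t))
(9 - 40)*h(8) = (9 - 40)*((17 - 5*8)/(2*(-3 + 8))) = -31*(17 - 40)/(2*5) = -31*(-23)/(2*5) = -31*(-23/10) = 713/10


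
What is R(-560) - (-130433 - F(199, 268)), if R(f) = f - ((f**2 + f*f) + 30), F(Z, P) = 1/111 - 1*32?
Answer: -55210178/111 ≈ -4.9739e+5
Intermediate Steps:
F(Z, P) = -3551/111 (F(Z, P) = 1/111 - 32 = -3551/111)
R(f) = -30 + f - 2*f**2 (R(f) = f - ((f**2 + f**2) + 30) = f - (2*f**2 + 30) = f - (30 + 2*f**2) = f + (-30 - 2*f**2) = -30 + f - 2*f**2)
R(-560) - (-130433 - F(199, 268)) = (-30 - 560 - 2*(-560)**2) - (-130433 - 1*(-3551/111)) = (-30 - 560 - 2*313600) - (-130433 + 3551/111) = (-30 - 560 - 627200) - 1*(-14474512/111) = -627790 + 14474512/111 = -55210178/111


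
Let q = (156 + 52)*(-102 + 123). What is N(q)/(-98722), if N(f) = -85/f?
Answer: 85/431217696 ≈ 1.9712e-7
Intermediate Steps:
q = 4368 (q = 208*21 = 4368)
N(q)/(-98722) = -85/4368/(-98722) = -85*1/4368*(-1/98722) = -85/4368*(-1/98722) = 85/431217696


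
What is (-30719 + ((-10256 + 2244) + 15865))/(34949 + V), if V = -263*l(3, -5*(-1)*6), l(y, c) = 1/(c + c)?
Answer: -1371960/2096677 ≈ -0.65435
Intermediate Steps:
l(y, c) = 1/(2*c)
V = -263/60 (V = -263/(2*(-5*(-1)*6)) = -263/(2*(5*6)) = -263/(2*30) = -263*1/60 = -263/60 ≈ -4.3833)
(-30719 + ((-10256 + 2244) + 15865))/(34949 + V) = (-30719 + ((-10256 + 2244) + 15865))/(34949 - 263/60) = (-30719 + (-8012 + 15865))/(2096677/60) = (-30719 + 7853)*(60/2096677) = -22866*60/2096677 = -1371960/2096677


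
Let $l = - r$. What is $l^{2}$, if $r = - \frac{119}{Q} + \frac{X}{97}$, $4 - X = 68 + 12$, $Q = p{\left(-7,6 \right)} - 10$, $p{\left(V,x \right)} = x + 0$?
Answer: $\frac{126315121}{150544} \approx 839.06$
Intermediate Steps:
$p{\left(V,x \right)} = x$
$Q = -4$ ($Q = 6 - 10 = -4$)
$X = -76$ ($X = 4 - \left(68 + 12\right) = 4 - 80 = -76$)
$r = \frac{11239}{388}$ ($r = - \frac{119}{-4} - \frac{76}{97} = \left(-119\right) \left(- \frac{1}{4}\right) - \frac{76}{97} = \frac{119}{4} - \frac{76}{97} = \frac{11239}{388} \approx 28.966$)
$l = - \frac{11239}{388}$ ($l = \left(-1\right) \frac{11239}{388} = - \frac{11239}{388} \approx -28.966$)
$l^{2} = \left(- \frac{11239}{388}\right)^{2} = \frac{126315121}{150544}$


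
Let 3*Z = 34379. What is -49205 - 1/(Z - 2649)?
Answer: -1300586563/26432 ≈ -49205.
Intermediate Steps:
Z = 34379/3 (Z = (⅓)*34379 = 34379/3 ≈ 11460.)
-49205 - 1/(Z - 2649) = -49205 - 1/(34379/3 - 2649) = -49205 - 1/26432/3 = -49205 - 1*3/26432 = -49205 - 3/26432 = -1300586563/26432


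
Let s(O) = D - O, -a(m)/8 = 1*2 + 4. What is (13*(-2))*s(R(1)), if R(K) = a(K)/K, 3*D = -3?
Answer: -1222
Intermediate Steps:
D = -1 (D = (1/3)*(-3) = -1)
a(m) = -48 (a(m) = -8*(1*2 + 4) = -8*(2 + 4) = -8*6 = -48)
R(K) = -48/K
s(O) = -1 - O
(13*(-2))*s(R(1)) = (13*(-2))*(-1 - (-48)/1) = -26*(-1 - (-48)) = -26*(-1 - 1*(-48)) = -26*(-1 + 48) = -26*47 = -1222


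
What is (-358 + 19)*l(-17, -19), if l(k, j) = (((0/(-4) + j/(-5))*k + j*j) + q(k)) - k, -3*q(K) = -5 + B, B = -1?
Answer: -534603/5 ≈ -1.0692e+5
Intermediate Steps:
q(K) = 2 (q(K) = -(-5 - 1)/3 = -⅓*(-6) = 2)
l(k, j) = 2 + j² - k - j*k/5 (l(k, j) = (((0/(-4) + j/(-5))*k + j*j) + 2) - k = (((0*(-¼) + j*(-⅕))*k + j²) + 2) - k = (((0 - j/5)*k + j²) + 2) - k = (((-j/5)*k + j²) + 2) - k = ((-j*k/5 + j²) + 2) - k = ((j² - j*k/5) + 2) - k = (2 + j² - j*k/5) - k = 2 + j² - k - j*k/5)
(-358 + 19)*l(-17, -19) = (-358 + 19)*(2 + (-19)² - 1*(-17) - ⅕*(-19)*(-17)) = -339*(2 + 361 + 17 - 323/5) = -339*1577/5 = -534603/5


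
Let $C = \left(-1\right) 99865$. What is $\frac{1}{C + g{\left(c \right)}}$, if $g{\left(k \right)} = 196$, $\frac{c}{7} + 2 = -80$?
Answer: $- \frac{1}{99669} \approx -1.0033 \cdot 10^{-5}$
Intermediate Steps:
$c = -574$ ($c = -14 + 7 \left(-80\right) = -14 - 560 = -574$)
$C = -99865$
$\frac{1}{C + g{\left(c \right)}} = \frac{1}{-99865 + 196} = \frac{1}{-99669} = - \frac{1}{99669}$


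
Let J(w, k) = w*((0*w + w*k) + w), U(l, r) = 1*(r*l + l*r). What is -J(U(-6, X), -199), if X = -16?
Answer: 7299072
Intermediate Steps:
U(l, r) = 2*l*r (U(l, r) = 1*(l*r + l*r) = 1*(2*l*r) = 2*l*r)
J(w, k) = w*(w + k*w) (J(w, k) = w*((0 + k*w) + w) = w*(k*w + w) = w*(w + k*w))
-J(U(-6, X), -199) = -(2*(-6)*(-16))**2*(1 - 199) = -192**2*(-198) = -36864*(-198) = -1*(-7299072) = 7299072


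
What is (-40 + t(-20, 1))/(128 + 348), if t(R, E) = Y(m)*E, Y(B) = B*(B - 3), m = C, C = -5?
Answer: 0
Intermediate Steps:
m = -5
Y(B) = B*(-3 + B)
t(R, E) = 40*E (t(R, E) = (-5*(-3 - 5))*E = (-5*(-8))*E = 40*E)
(-40 + t(-20, 1))/(128 + 348) = (-40 + 40*1)/(128 + 348) = (-40 + 40)/476 = 0*(1/476) = 0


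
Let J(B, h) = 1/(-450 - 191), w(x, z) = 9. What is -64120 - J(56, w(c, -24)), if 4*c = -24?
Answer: -41100919/641 ≈ -64120.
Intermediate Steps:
c = -6 (c = (1/4)*(-24) = -6)
J(B, h) = -1/641 (J(B, h) = 1/(-641) = -1/641)
-64120 - J(56, w(c, -24)) = -64120 - 1*(-1/641) = -64120 + 1/641 = -41100919/641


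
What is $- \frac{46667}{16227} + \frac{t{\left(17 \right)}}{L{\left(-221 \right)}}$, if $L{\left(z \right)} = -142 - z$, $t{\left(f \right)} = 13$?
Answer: $- \frac{3475742}{1281933} \approx -2.7113$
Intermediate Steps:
$- \frac{46667}{16227} + \frac{t{\left(17 \right)}}{L{\left(-221 \right)}} = - \frac{46667}{16227} + \frac{13}{-142 - -221} = \left(-46667\right) \frac{1}{16227} + \frac{13}{-142 + 221} = - \frac{46667}{16227} + \frac{13}{79} = - \frac{3475742}{1281933}$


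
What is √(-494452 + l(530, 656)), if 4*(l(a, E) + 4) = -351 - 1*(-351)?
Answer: 2*I*√123614 ≈ 703.18*I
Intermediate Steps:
l(a, E) = -4 (l(a, E) = -4 + (-351 - 1*(-351))/4 = -4 + (-351 + 351)/4 = -4 + (¼)*0 = -4 + 0 = -4)
√(-494452 + l(530, 656)) = √(-494452 - 4) = √(-494456) = 2*I*√123614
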